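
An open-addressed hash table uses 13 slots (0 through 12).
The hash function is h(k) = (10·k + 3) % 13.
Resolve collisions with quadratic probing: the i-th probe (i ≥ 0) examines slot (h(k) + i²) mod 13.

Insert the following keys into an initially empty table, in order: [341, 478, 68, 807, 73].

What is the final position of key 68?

341 hashes to 7; slot 7 is free -> place at 7.
478 hashes to 12; slot 12 is free -> place at 12.
68 hashes to 7; 7 taken -> place at 8.
807 hashes to 0; slot 0 is free -> place at 0.
73 hashes to 5; slot 5 is free -> place at 5.
Table: [807, ., ., ., ., 73, ., 341, 68, ., ., ., 478]

8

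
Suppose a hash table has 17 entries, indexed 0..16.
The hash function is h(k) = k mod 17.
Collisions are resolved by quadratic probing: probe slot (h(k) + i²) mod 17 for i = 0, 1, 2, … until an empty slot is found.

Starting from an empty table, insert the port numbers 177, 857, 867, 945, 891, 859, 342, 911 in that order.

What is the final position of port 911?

Insert 177: h=7, slot 7 empty -> index 7.
Insert 857: h=7, slot 7 occupied -> index 8.
Insert 867: h=0, slot 0 empty -> index 0.
Insert 945: h=10, slot 10 empty -> index 10.
Insert 891: h=7, slots 7,8 occupied -> index 11.
Insert 859: h=9, slot 9 empty -> index 9.
Insert 342: h=2, slot 2 empty -> index 2.
Insert 911: h=10, slots 10,11 occupied -> index 14.
Table: [867, ∅, 342, ∅, ∅, ∅, ∅, 177, 857, 859, 945, 891, ∅, ∅, 911, ∅, ∅]

14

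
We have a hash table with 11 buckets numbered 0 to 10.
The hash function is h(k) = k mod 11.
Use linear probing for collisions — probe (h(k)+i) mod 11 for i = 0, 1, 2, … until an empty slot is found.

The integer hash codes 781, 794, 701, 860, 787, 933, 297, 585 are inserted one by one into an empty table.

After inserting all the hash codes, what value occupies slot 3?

860

781 hashes to 0; slot 0 is free -> place at 0.
794 hashes to 2; slot 2 is free -> place at 2.
701 hashes to 8; slot 8 is free -> place at 8.
860 hashes to 2; 2 taken -> place at 3.
787 hashes to 6; slot 6 is free -> place at 6.
933 hashes to 9; slot 9 is free -> place at 9.
297 hashes to 0; 0 taken -> place at 1.
585 hashes to 2; 2,3 taken -> place at 4.
Table: [781, 297, 794, 860, 585, ∅, 787, ∅, 701, 933, ∅]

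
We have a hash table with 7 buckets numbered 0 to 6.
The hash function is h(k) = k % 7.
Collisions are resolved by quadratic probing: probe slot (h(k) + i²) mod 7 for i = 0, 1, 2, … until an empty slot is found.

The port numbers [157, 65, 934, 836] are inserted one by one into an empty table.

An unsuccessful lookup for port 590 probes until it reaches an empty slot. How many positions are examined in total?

157: h=3 => slot 3
65: h=2 => slot 2
934: h=3, probe 3,4 => slot 4
836: h=3, probe 3,4,0 => slot 0
Table: [836, ∅, 65, 157, 934, ∅, ∅]
Lookup 590: h=2, probe 2,3,6 → slot 6 empty, not found.

3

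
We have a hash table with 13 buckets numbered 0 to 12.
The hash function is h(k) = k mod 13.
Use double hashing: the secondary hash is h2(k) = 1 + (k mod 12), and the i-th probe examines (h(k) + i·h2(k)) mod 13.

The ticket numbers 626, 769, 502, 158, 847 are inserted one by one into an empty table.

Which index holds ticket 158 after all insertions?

5

626: h=2 => slot 2
769: h=2, h2=2, probe 2,4 => slot 4
502: h=8 => slot 8
158: h=2, h2=3, probe 2,5 => slot 5
847: h=2, h2=8, probe 2,10 => slot 10
Table: [-, -, 626, -, 769, 158, -, -, 502, -, 847, -, -]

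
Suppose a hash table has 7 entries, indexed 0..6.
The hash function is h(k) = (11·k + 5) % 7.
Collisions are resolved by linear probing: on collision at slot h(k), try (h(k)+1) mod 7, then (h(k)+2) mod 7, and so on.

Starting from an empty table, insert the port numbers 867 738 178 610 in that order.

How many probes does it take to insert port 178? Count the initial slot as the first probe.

2

867 hashes to 1; slot 1 is free => place at 1.
738 hashes to 3; slot 3 is free => place at 3.
178 hashes to 3; 3 taken => place at 4.
610 hashes to 2; slot 2 is free => place at 2.
Table: [-, 867, 610, 738, 178, -, -]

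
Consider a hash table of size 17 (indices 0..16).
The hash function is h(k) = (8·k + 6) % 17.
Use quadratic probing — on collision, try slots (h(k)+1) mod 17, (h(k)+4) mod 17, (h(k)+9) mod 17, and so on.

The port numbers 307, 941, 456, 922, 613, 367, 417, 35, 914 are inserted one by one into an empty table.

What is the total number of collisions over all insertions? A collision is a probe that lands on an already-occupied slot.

Insert 307: h=14, slot 14 empty => index 14.
Insert 941: h=3, slot 3 empty => index 3.
Insert 456: h=16, slot 16 empty => index 16.
Insert 922: h=4, slot 4 empty => index 4.
Insert 613: h=14, slot 14 occupied => index 15.
Insert 367: h=1, slot 1 empty => index 1.
Insert 417: h=10, slot 10 empty => index 10.
Insert 35: h=14, slots 14,15,1 occupied => index 6.
Insert 914: h=8, slot 8 empty => index 8.
Table: [—, 367, —, 941, 922, —, 35, —, 914, —, 417, —, —, —, 307, 613, 456]

4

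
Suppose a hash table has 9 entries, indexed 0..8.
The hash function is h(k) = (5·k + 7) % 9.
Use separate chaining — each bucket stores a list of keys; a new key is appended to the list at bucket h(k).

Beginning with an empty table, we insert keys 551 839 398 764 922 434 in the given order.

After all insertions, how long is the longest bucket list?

551 -> bucket 8
839 -> bucket 8 (collision)
398 -> bucket 8 (collision)
764 -> bucket 2
922 -> bucket 0
434 -> bucket 8 (collision)
Final buckets:
0: 922
1: _
2: 764
3: _
4: _
5: _
6: _
7: _
8: 551 -> 839 -> 398 -> 434

4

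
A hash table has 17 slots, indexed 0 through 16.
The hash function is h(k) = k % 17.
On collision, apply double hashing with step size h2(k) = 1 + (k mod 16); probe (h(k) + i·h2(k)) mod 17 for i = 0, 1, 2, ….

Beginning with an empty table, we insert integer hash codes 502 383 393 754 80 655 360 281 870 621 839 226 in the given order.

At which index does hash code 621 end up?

0

502 hashes to 9; slot 9 is free -> place at 9.
383 hashes to 9, h2=16; 9 taken -> place at 8.
393 hashes to 2; slot 2 is free -> place at 2.
754 hashes to 6; slot 6 is free -> place at 6.
80 hashes to 12; slot 12 is free -> place at 12.
655 hashes to 9, h2=16; 9,8 taken -> place at 7.
360 hashes to 3; slot 3 is free -> place at 3.
281 hashes to 9, h2=10; 9,2,12 taken -> place at 5.
870 hashes to 3, h2=7; 3 taken -> place at 10.
621 hashes to 9, h2=14; 9,6,3 taken -> place at 0.
839 hashes to 6, h2=8; 6 taken -> place at 14.
226 hashes to 5, h2=3; 5,8 taken -> place at 11.
Table: [621, ∅, 393, 360, ∅, 281, 754, 655, 383, 502, 870, 226, 80, ∅, 839, ∅, ∅]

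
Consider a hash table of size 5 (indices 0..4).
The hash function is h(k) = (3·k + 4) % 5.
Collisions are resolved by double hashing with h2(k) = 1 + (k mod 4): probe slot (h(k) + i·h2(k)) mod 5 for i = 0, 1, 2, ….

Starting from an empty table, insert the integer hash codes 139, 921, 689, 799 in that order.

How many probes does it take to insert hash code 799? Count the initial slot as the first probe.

139: h=1 => slot 1
921: h=2 => slot 2
689: h=1, h2=2, probe 1,3 => slot 3
799: h=1, h2=4, probe 1,0 => slot 0
Table: [799, 139, 921, 689, —]

2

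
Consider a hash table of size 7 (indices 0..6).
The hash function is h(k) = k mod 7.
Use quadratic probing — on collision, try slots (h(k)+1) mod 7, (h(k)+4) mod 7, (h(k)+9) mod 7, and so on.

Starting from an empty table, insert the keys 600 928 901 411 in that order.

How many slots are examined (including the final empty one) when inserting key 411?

Insert 600: h=5, slot 5 empty -> index 5.
Insert 928: h=4, slot 4 empty -> index 4.
Insert 901: h=5, slot 5 occupied -> index 6.
Insert 411: h=5, slots 5,6 occupied -> index 2.
Table: [—, —, 411, —, 928, 600, 901]

3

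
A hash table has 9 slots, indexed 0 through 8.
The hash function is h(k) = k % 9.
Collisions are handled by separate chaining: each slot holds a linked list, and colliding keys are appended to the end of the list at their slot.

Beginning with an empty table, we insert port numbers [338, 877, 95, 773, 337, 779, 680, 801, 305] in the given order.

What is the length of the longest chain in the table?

338 -> bucket 5
877 -> bucket 4
95 -> bucket 5 (collision)
773 -> bucket 8
337 -> bucket 4 (collision)
779 -> bucket 5 (collision)
680 -> bucket 5 (collision)
801 -> bucket 0
305 -> bucket 8 (collision)
Final buckets:
0: 801
1: ∅
2: ∅
3: ∅
4: 877 -> 337
5: 338 -> 95 -> 779 -> 680
6: ∅
7: ∅
8: 773 -> 305

4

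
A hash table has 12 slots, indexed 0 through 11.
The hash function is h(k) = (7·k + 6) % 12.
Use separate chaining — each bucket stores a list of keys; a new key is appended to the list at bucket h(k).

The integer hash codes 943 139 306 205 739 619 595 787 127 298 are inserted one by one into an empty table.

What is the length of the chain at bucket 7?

Insert 943: h=7, bucket 7 empty -> new chain.
Insert 139: h=7, bucket 7 nonempty -> append to chain.
Insert 306: h=0, bucket 0 empty -> new chain.
Insert 205: h=1, bucket 1 empty -> new chain.
Insert 739: h=7, bucket 7 nonempty -> append to chain.
Insert 619: h=7, bucket 7 nonempty -> append to chain.
Insert 595: h=7, bucket 7 nonempty -> append to chain.
Insert 787: h=7, bucket 7 nonempty -> append to chain.
Insert 127: h=7, bucket 7 nonempty -> append to chain.
Insert 298: h=4, bucket 4 empty -> new chain.
Final buckets:
0: 306
1: 205
2: _
3: _
4: 298
5: _
6: _
7: 943 -> 139 -> 739 -> 619 -> 595 -> 787 -> 127
8: _
9: _
10: _
11: _

7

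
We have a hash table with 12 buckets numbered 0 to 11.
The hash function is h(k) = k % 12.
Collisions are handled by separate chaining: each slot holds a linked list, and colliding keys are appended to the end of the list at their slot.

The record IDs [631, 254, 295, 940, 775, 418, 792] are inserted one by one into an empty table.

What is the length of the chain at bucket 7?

Insert 631: h=7, bucket 7 empty → new chain.
Insert 254: h=2, bucket 2 empty → new chain.
Insert 295: h=7, bucket 7 nonempty → append to chain.
Insert 940: h=4, bucket 4 empty → new chain.
Insert 775: h=7, bucket 7 nonempty → append to chain.
Insert 418: h=10, bucket 10 empty → new chain.
Insert 792: h=0, bucket 0 empty → new chain.
Final buckets:
0: 792
1: —
2: 254
3: —
4: 940
5: —
6: —
7: 631 -> 295 -> 775
8: —
9: —
10: 418
11: —

3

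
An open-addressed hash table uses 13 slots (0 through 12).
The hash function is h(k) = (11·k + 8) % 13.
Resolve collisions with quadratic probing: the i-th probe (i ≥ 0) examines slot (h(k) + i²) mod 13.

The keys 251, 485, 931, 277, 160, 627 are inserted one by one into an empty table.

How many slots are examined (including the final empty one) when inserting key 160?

Insert 251: h=0, slot 0 empty -> index 0.
Insert 485: h=0, slot 0 occupied -> index 1.
Insert 931: h=5, slot 5 empty -> index 5.
Insert 277: h=0, slots 0,1 occupied -> index 4.
Insert 160: h=0, slots 0,1,4 occupied -> index 9.
Insert 627: h=2, slot 2 empty -> index 2.
Table: [251, 485, 627, ., 277, 931, ., ., ., 160, ., ., .]

4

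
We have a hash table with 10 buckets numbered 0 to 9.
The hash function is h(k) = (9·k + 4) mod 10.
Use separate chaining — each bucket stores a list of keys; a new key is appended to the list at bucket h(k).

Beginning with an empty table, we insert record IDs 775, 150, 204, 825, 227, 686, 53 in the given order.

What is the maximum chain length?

2

775 -> bucket 9
150 -> bucket 4
204 -> bucket 0
825 -> bucket 9 (collision)
227 -> bucket 7
686 -> bucket 8
53 -> bucket 1
Final buckets:
0: 204
1: 53
2: .
3: .
4: 150
5: .
6: .
7: 227
8: 686
9: 775 -> 825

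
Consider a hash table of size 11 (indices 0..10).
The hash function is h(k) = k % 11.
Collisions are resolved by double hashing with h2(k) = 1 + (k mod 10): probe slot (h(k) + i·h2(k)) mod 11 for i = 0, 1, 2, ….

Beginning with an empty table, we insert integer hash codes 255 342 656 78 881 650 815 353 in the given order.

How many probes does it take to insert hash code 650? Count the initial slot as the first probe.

255: h=2 => slot 2
342: h=1 => slot 1
656: h=7 => slot 7
78: h=1, h2=9, probe 1,10 => slot 10
881: h=1, h2=2, probe 1,3 => slot 3
650: h=1, h2=1, probe 1,2,3,4 => slot 4
815: h=1, h2=6, probe 1,7,2,8 => slot 8
353: h=1, h2=4, probe 1,5 => slot 5
Table: [_, 342, 255, 881, 650, 353, _, 656, 815, _, 78]

4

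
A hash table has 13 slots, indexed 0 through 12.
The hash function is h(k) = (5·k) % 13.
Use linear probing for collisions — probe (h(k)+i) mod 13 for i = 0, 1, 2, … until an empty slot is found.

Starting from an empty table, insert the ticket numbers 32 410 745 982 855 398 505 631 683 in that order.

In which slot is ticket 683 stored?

0

32 hashes to 4; slot 4 is free -> place at 4.
410 hashes to 9; slot 9 is free -> place at 9.
745 hashes to 7; slot 7 is free -> place at 7.
982 hashes to 9; 9 taken -> place at 10.
855 hashes to 11; slot 11 is free -> place at 11.
398 hashes to 1; slot 1 is free -> place at 1.
505 hashes to 3; slot 3 is free -> place at 3.
631 hashes to 9; 9,10,11 taken -> place at 12.
683 hashes to 9; 9,10,11,12 taken -> place at 0.
Table: [683, 398, _, 505, 32, _, _, 745, _, 410, 982, 855, 631]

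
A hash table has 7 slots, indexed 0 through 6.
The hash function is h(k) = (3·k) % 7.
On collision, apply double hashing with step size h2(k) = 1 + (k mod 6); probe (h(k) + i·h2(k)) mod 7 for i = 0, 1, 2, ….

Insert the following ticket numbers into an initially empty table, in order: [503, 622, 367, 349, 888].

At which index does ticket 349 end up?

1

503 hashes to 4; slot 4 is free -> place at 4.
622 hashes to 4, h2=5; 4 taken -> place at 2.
367 hashes to 2, h2=2; 2,4 taken -> place at 6.
349 hashes to 4, h2=2; 4,6 taken -> place at 1.
888 hashes to 4, h2=1; 4 taken -> place at 5.
Table: [_, 349, 622, _, 503, 888, 367]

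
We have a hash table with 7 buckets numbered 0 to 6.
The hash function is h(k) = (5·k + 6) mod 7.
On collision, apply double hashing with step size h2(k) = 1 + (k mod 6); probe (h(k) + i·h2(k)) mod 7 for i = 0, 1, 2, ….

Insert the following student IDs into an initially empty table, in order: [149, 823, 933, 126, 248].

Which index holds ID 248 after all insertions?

3

149 hashes to 2; slot 2 is free → place at 2.
823 hashes to 5; slot 5 is free → place at 5.
933 hashes to 2, h2=4; 2 taken → place at 6.
126 hashes to 6, h2=1; 6 taken → place at 0.
248 hashes to 0, h2=3; 0 taken → place at 3.
Table: [126, ∅, 149, 248, ∅, 823, 933]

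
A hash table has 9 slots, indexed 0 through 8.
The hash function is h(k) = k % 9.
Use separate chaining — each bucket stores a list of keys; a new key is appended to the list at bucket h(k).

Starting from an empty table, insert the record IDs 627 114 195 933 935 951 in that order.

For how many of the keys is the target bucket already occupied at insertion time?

627 -> bucket 6
114 -> bucket 6 (collision)
195 -> bucket 6 (collision)
933 -> bucket 6 (collision)
935 -> bucket 8
951 -> bucket 6 (collision)
Final buckets:
0: ∅
1: ∅
2: ∅
3: ∅
4: ∅
5: ∅
6: 627 -> 114 -> 195 -> 933 -> 951
7: ∅
8: 935

4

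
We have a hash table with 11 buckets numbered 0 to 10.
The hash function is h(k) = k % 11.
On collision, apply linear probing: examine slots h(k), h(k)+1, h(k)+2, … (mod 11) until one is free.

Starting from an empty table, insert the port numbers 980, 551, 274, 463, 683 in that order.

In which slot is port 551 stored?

980: h=1 → slot 1
551: h=1, probe 1,2 → slot 2
274: h=10 → slot 10
463: h=1, probe 1,2,3 → slot 3
683: h=1, probe 1,2,3,4 → slot 4
Table: [—, 980, 551, 463, 683, —, —, —, —, —, 274]

2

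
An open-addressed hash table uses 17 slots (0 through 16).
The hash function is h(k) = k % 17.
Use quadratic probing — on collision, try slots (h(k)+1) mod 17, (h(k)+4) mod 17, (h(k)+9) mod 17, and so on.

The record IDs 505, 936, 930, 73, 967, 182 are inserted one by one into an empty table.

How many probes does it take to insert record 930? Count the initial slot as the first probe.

2

Insert 505: h=12, slot 12 empty → index 12.
Insert 936: h=1, slot 1 empty → index 1.
Insert 930: h=12, slot 12 occupied → index 13.
Insert 73: h=5, slot 5 empty → index 5.
Insert 967: h=15, slot 15 empty → index 15.
Insert 182: h=12, slots 12,13 occupied → index 16.
Table: [_, 936, _, _, _, 73, _, _, _, _, _, _, 505, 930, _, 967, 182]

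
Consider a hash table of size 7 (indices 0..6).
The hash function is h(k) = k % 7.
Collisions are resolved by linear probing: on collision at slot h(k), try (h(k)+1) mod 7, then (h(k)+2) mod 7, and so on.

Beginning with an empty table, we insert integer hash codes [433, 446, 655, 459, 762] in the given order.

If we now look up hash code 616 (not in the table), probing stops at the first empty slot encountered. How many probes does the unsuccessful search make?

433 hashes to 6; slot 6 is free -> place at 6.
446 hashes to 5; slot 5 is free -> place at 5.
655 hashes to 4; slot 4 is free -> place at 4.
459 hashes to 4; 4,5,6 taken -> place at 0.
762 hashes to 6; 6,0 taken -> place at 1.
Table: [459, 762, ., ., 655, 446, 433]
Lookup 616: h=0, probe 0,1,2 → slot 2 empty, not found.

3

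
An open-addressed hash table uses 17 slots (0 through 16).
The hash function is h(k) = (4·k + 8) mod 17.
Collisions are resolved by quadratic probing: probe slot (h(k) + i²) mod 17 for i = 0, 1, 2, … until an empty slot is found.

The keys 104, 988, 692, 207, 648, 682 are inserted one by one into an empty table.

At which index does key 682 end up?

104: h=16 => slot 16
988: h=16, probe 16,0 => slot 0
692: h=5 => slot 5
207: h=3 => slot 3
648: h=16, probe 16,0,3,8 => slot 8
682: h=16, probe 16,0,3,8,15 => slot 15
Table: [988, —, —, 207, —, 692, —, —, 648, —, —, —, —, —, —, 682, 104]

15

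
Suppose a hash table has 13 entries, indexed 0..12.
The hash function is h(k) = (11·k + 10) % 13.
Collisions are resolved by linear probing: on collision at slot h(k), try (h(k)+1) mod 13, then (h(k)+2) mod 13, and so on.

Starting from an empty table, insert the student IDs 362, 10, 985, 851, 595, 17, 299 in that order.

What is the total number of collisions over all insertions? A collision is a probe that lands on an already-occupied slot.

3

362 hashes to 1; slot 1 is free -> place at 1.
10 hashes to 3; slot 3 is free -> place at 3.
985 hashes to 3; 3 taken -> place at 4.
851 hashes to 11; slot 11 is free -> place at 11.
595 hashes to 3; 3,4 taken -> place at 5.
17 hashes to 2; slot 2 is free -> place at 2.
299 hashes to 10; slot 10 is free -> place at 10.
Table: [_, 362, 17, 10, 985, 595, _, _, _, _, 299, 851, _]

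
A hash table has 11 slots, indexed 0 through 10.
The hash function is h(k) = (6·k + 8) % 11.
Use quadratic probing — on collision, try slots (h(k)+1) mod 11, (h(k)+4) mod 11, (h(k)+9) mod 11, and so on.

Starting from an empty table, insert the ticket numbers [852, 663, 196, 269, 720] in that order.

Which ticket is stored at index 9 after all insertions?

720

852: h=5 => slot 5
663: h=4 => slot 4
196: h=7 => slot 7
269: h=5, probe 5,6 => slot 6
720: h=5, probe 5,6,9 => slot 9
Table: [_, _, _, _, 663, 852, 269, 196, _, 720, _]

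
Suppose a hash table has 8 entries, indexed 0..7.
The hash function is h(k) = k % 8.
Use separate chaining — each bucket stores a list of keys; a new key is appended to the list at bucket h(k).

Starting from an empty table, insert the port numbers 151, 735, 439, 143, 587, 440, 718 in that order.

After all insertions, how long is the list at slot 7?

Insert 151: h=7, bucket 7 empty -> new chain.
Insert 735: h=7, bucket 7 nonempty -> append to chain.
Insert 439: h=7, bucket 7 nonempty -> append to chain.
Insert 143: h=7, bucket 7 nonempty -> append to chain.
Insert 587: h=3, bucket 3 empty -> new chain.
Insert 440: h=0, bucket 0 empty -> new chain.
Insert 718: h=6, bucket 6 empty -> new chain.
Final buckets:
0: 440
1: _
2: _
3: 587
4: _
5: _
6: 718
7: 151 -> 735 -> 439 -> 143

4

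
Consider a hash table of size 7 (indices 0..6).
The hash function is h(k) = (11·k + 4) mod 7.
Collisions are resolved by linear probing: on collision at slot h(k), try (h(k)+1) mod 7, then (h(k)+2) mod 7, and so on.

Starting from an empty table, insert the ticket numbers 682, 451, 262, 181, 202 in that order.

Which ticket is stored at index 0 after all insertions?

Insert 682: h=2, slot 2 empty -> index 2.
Insert 451: h=2, slot 2 occupied -> index 3.
Insert 262: h=2, slots 2,3 occupied -> index 4.
Insert 181: h=0, slot 0 empty -> index 0.
Insert 202: h=0, slot 0 occupied -> index 1.
Table: [181, 202, 682, 451, 262, -, -]

181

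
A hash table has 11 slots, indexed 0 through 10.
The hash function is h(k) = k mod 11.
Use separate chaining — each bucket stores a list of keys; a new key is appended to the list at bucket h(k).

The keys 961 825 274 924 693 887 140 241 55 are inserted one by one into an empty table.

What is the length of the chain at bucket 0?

4

Insert 961: h=4, bucket 4 empty -> new chain.
Insert 825: h=0, bucket 0 empty -> new chain.
Insert 274: h=10, bucket 10 empty -> new chain.
Insert 924: h=0, bucket 0 nonempty -> append to chain.
Insert 693: h=0, bucket 0 nonempty -> append to chain.
Insert 887: h=7, bucket 7 empty -> new chain.
Insert 140: h=8, bucket 8 empty -> new chain.
Insert 241: h=10, bucket 10 nonempty -> append to chain.
Insert 55: h=0, bucket 0 nonempty -> append to chain.
Final buckets:
0: 825 -> 924 -> 693 -> 55
1: _
2: _
3: _
4: 961
5: _
6: _
7: 887
8: 140
9: _
10: 274 -> 241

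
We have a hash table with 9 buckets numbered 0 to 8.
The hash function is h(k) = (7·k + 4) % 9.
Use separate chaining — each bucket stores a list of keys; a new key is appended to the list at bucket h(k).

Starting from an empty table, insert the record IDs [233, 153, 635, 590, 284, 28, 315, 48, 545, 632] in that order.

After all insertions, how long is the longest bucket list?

4

233 → bucket 6
153 → bucket 4
635 → bucket 3
590 → bucket 3 (collision)
284 → bucket 3 (collision)
28 → bucket 2
315 → bucket 4 (collision)
48 → bucket 7
545 → bucket 3 (collision)
632 → bucket 0
Final buckets:
0: 632
1: -
2: 28
3: 635 -> 590 -> 284 -> 545
4: 153 -> 315
5: -
6: 233
7: 48
8: -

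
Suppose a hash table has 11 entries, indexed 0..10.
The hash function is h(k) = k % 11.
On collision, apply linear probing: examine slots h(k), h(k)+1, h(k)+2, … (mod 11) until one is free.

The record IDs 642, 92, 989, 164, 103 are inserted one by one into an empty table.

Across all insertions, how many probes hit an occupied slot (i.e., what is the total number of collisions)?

4

Insert 642: h=4, slot 4 empty => index 4.
Insert 92: h=4, slot 4 occupied => index 5.
Insert 989: h=10, slot 10 empty => index 10.
Insert 164: h=10, slot 10 occupied => index 0.
Insert 103: h=4, slots 4,5 occupied => index 6.
Table: [164, -, -, -, 642, 92, 103, -, -, -, 989]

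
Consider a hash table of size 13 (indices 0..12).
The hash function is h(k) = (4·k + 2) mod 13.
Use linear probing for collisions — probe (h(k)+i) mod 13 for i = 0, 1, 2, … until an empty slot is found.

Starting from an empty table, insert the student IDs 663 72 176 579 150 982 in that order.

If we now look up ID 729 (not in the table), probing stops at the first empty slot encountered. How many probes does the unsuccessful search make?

663: h=2 → slot 2
72: h=4 → slot 4
176: h=4, probe 4,5 → slot 5
579: h=4, probe 4,5,6 → slot 6
150: h=4, probe 4,5,6,7 → slot 7
982: h=4, probe 4,5,6,7,8 → slot 8
Table: [∅, ∅, 663, ∅, 72, 176, 579, 150, 982, ∅, ∅, ∅, ∅]
Lookup 729: h=6, probe 6,7,8,9 → slot 9 empty, not found.

4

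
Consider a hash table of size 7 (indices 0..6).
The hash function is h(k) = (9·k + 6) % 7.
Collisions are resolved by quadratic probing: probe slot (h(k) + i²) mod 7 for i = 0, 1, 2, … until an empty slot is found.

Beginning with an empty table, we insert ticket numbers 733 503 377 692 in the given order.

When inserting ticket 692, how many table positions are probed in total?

3

733: h=2 => slot 2
503: h=4 => slot 4
377: h=4, probe 4,5 => slot 5
692: h=4, probe 4,5,1 => slot 1
Table: [_, 692, 733, _, 503, 377, _]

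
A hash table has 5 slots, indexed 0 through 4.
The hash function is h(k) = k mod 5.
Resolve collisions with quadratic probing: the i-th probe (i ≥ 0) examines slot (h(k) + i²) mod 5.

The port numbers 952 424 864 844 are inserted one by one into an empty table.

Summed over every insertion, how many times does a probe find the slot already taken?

952 hashes to 2; slot 2 is free → place at 2.
424 hashes to 4; slot 4 is free → place at 4.
864 hashes to 4; 4 taken → place at 0.
844 hashes to 4; 4,0 taken → place at 3.
Table: [864, -, 952, 844, 424]

3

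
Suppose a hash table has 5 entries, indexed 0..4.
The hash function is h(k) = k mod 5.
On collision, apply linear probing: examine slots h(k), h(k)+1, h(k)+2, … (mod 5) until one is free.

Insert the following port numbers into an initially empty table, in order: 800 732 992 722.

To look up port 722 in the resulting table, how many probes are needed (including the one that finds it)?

3

Insert 800: h=0, slot 0 empty → index 0.
Insert 732: h=2, slot 2 empty → index 2.
Insert 992: h=2, slot 2 occupied → index 3.
Insert 722: h=2, slots 2,3 occupied → index 4.
Table: [800, —, 732, 992, 722]
Lookup 722: h=2, probe 2,3,4 → found at 4.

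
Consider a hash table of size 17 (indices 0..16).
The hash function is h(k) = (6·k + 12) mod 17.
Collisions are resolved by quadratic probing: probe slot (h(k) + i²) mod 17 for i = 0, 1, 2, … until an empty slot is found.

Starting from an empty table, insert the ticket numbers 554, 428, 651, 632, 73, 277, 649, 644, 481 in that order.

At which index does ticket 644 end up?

Insert 554: h=4, slot 4 empty -> index 4.
Insert 428: h=13, slot 13 empty -> index 13.
Insert 651: h=8, slot 8 empty -> index 8.
Insert 632: h=13, slot 13 occupied -> index 14.
Insert 73: h=8, slot 8 occupied -> index 9.
Insert 277: h=8, slots 8,9 occupied -> index 12.
Insert 649: h=13, slots 13,14 occupied -> index 0.
Insert 644: h=0, slot 0 occupied -> index 1.
Insert 481: h=8, slots 8,9,12,0 occupied -> index 7.
Table: [649, 644, —, —, 554, —, —, 481, 651, 73, —, —, 277, 428, 632, —, —]

1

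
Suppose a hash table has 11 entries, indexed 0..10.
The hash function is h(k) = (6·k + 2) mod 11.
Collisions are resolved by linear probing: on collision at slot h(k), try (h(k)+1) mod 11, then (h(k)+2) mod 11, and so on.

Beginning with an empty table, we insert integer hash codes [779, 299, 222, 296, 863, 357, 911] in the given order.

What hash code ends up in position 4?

222

779 hashes to 1; slot 1 is free → place at 1.
299 hashes to 3; slot 3 is free → place at 3.
222 hashes to 3; 3 taken → place at 4.
296 hashes to 7; slot 7 is free → place at 7.
863 hashes to 10; slot 10 is free → place at 10.
357 hashes to 10; 10 taken → place at 0.
911 hashes to 1; 1 taken → place at 2.
Table: [357, 779, 911, 299, 222, ∅, ∅, 296, ∅, ∅, 863]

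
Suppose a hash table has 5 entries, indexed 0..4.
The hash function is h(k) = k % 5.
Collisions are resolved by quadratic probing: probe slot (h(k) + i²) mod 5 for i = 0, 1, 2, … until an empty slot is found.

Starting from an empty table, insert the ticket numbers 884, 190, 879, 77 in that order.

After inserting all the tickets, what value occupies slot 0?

884: h=4 → slot 4
190: h=0 → slot 0
879: h=4, probe 4,0,3 → slot 3
77: h=2 → slot 2
Table: [190, _, 77, 879, 884]

190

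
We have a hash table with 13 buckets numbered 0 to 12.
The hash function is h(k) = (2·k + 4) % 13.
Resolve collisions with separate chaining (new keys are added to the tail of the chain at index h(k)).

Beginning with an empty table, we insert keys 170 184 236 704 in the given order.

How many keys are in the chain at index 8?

170 -> bucket 6
184 -> bucket 8
236 -> bucket 8 (collision)
704 -> bucket 8 (collision)
Final buckets:
0: .
1: .
2: .
3: .
4: .
5: .
6: 170
7: .
8: 184 -> 236 -> 704
9: .
10: .
11: .
12: .

3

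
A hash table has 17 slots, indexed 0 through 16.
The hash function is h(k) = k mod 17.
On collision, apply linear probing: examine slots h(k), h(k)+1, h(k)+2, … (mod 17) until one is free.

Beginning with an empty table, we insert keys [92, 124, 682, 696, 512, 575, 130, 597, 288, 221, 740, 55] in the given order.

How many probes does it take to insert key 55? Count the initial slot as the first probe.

3

92 hashes to 7; slot 7 is free → place at 7.
124 hashes to 5; slot 5 is free → place at 5.
682 hashes to 2; slot 2 is free → place at 2.
696 hashes to 16; slot 16 is free → place at 16.
512 hashes to 2; 2 taken → place at 3.
575 hashes to 14; slot 14 is free → place at 14.
130 hashes to 11; slot 11 is free → place at 11.
597 hashes to 2; 2,3 taken → place at 4.
288 hashes to 16; 16 taken → place at 0.
221 hashes to 0; 0 taken → place at 1.
740 hashes to 9; slot 9 is free → place at 9.
55 hashes to 4; 4,5 taken → place at 6.
Table: [288, 221, 682, 512, 597, 124, 55, 92, _, 740, _, 130, _, _, 575, _, 696]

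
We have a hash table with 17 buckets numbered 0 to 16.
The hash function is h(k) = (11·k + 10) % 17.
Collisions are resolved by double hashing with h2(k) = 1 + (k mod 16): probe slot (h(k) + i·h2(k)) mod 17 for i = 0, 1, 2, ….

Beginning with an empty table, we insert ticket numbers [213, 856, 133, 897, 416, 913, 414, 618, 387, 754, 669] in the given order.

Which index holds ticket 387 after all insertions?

Insert 213: h=7, slot 7 empty => index 7.
Insert 856: h=8, slot 8 empty => index 8.
Insert 133: h=11, slot 11 empty => index 11.
Insert 897: h=0, slot 0 empty => index 0.
Insert 416: h=13, slot 13 empty => index 13.
Insert 913: h=6, slot 6 empty => index 6.
Insert 414: h=8, h2=15, slots 8,6 occupied => index 4.
Insert 618: h=8, h2=11, slot 8 occupied => index 2.
Insert 387: h=0, h2=4, slots 0,4,8 occupied => index 12.
Insert 754: h=8, h2=3, slots 8,11 occupied => index 14.
Insert 669: h=8, h2=14, slot 8 occupied => index 5.
Table: [897, -, 618, -, 414, 669, 913, 213, 856, -, -, 133, 387, 416, 754, -, -]

12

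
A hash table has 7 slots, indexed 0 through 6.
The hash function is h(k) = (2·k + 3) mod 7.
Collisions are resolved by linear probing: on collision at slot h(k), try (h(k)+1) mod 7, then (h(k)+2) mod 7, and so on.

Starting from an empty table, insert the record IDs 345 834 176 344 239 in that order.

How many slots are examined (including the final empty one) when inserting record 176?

Insert 345: h=0, slot 0 empty => index 0.
Insert 834: h=5, slot 5 empty => index 5.
Insert 176: h=5, slot 5 occupied => index 6.
Insert 344: h=5, slots 5,6,0 occupied => index 1.
Insert 239: h=5, slots 5,6,0,1 occupied => index 2.
Table: [345, 344, 239, ∅, ∅, 834, 176]

2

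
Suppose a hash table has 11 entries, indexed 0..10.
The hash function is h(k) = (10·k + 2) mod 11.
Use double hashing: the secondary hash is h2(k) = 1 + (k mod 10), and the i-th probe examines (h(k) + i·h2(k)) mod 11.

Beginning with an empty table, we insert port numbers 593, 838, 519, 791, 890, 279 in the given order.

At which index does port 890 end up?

593 hashes to 3; slot 3 is free => place at 3.
838 hashes to 0; slot 0 is free => place at 0.
519 hashes to 0, h2=10; 0 taken => place at 10.
791 hashes to 3, h2=2; 3 taken => place at 5.
890 hashes to 3, h2=1; 3 taken => place at 4.
279 hashes to 9; slot 9 is free => place at 9.
Table: [838, _, _, 593, 890, 791, _, _, _, 279, 519]

4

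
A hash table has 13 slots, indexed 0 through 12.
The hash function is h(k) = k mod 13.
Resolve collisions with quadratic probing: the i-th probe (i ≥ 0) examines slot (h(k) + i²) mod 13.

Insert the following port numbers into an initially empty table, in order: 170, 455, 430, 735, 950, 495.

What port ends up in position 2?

430

170: h=1 → slot 1
455: h=0 → slot 0
430: h=1, probe 1,2 → slot 2
735: h=7 → slot 7
950: h=1, probe 1,2,5 → slot 5
495: h=1, probe 1,2,5,10 → slot 10
Table: [455, 170, 430, —, —, 950, —, 735, —, —, 495, —, —]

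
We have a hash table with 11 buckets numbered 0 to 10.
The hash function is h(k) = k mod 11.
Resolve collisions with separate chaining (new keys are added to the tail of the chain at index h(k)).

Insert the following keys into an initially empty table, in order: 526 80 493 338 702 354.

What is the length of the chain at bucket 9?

Insert 526: h=9, bucket 9 empty → new chain.
Insert 80: h=3, bucket 3 empty → new chain.
Insert 493: h=9, bucket 9 nonempty → append to chain.
Insert 338: h=8, bucket 8 empty → new chain.
Insert 702: h=9, bucket 9 nonempty → append to chain.
Insert 354: h=2, bucket 2 empty → new chain.
Final buckets:
0: .
1: .
2: 354
3: 80
4: .
5: .
6: .
7: .
8: 338
9: 526 -> 493 -> 702
10: .

3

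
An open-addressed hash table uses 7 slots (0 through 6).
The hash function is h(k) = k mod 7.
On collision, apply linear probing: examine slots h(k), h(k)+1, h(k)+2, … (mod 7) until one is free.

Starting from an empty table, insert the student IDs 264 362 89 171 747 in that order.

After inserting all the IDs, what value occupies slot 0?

89

264 hashes to 5; slot 5 is free -> place at 5.
362 hashes to 5; 5 taken -> place at 6.
89 hashes to 5; 5,6 taken -> place at 0.
171 hashes to 3; slot 3 is free -> place at 3.
747 hashes to 5; 5,6,0 taken -> place at 1.
Table: [89, 747, ∅, 171, ∅, 264, 362]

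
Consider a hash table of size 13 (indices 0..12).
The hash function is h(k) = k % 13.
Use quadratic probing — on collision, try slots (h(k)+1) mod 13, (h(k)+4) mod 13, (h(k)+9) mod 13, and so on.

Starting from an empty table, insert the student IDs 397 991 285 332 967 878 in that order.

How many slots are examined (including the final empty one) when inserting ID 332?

397: h=7 -> slot 7
991: h=3 -> slot 3
285: h=12 -> slot 12
332: h=7, probe 7,8 -> slot 8
967: h=5 -> slot 5
878: h=7, probe 7,8,11 -> slot 11
Table: [—, —, —, 991, —, 967, —, 397, 332, —, —, 878, 285]

2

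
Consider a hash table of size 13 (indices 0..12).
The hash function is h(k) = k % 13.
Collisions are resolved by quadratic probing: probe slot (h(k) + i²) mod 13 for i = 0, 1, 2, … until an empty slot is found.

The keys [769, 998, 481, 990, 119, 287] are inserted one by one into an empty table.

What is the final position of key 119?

769 hashes to 2; slot 2 is free -> place at 2.
998 hashes to 10; slot 10 is free -> place at 10.
481 hashes to 0; slot 0 is free -> place at 0.
990 hashes to 2; 2 taken -> place at 3.
119 hashes to 2; 2,3 taken -> place at 6.
287 hashes to 1; slot 1 is free -> place at 1.
Table: [481, 287, 769, 990, _, _, 119, _, _, _, 998, _, _]

6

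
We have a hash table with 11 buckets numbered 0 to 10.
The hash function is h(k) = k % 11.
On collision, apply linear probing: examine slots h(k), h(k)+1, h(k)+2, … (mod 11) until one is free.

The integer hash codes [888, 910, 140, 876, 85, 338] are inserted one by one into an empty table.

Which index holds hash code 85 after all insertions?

0

888 hashes to 8; slot 8 is free → place at 8.
910 hashes to 8; 8 taken → place at 9.
140 hashes to 8; 8,9 taken → place at 10.
876 hashes to 7; slot 7 is free → place at 7.
85 hashes to 8; 8,9,10 taken → place at 0.
338 hashes to 8; 8,9,10,0 taken → place at 1.
Table: [85, 338, ., ., ., ., ., 876, 888, 910, 140]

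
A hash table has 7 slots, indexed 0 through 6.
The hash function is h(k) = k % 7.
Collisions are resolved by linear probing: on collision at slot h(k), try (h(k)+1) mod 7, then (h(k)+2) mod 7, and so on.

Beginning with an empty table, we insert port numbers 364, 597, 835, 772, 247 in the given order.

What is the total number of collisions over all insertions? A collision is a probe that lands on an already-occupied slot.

6

Insert 364: h=0, slot 0 empty => index 0.
Insert 597: h=2, slot 2 empty => index 2.
Insert 835: h=2, slot 2 occupied => index 3.
Insert 772: h=2, slots 2,3 occupied => index 4.
Insert 247: h=2, slots 2,3,4 occupied => index 5.
Table: [364, -, 597, 835, 772, 247, -]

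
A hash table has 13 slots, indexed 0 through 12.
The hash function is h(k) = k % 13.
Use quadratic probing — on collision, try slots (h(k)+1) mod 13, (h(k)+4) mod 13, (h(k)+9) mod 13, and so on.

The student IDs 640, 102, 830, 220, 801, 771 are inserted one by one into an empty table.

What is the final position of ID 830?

Insert 640: h=3, slot 3 empty -> index 3.
Insert 102: h=11, slot 11 empty -> index 11.
Insert 830: h=11, slot 11 occupied -> index 12.
Insert 220: h=12, slot 12 occupied -> index 0.
Insert 801: h=8, slot 8 empty -> index 8.
Insert 771: h=4, slot 4 empty -> index 4.
Table: [220, —, —, 640, 771, —, —, —, 801, —, —, 102, 830]

12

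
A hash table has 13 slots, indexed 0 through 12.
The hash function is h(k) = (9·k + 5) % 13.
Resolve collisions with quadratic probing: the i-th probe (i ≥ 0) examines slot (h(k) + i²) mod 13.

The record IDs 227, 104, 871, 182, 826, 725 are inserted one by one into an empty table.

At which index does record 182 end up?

227: h=7 → slot 7
104: h=5 → slot 5
871: h=5, probe 5,6 → slot 6
182: h=5, probe 5,6,9 → slot 9
826: h=3 → slot 3
725: h=4 → slot 4
Table: [., ., ., 826, 725, 104, 871, 227, ., 182, ., ., .]

9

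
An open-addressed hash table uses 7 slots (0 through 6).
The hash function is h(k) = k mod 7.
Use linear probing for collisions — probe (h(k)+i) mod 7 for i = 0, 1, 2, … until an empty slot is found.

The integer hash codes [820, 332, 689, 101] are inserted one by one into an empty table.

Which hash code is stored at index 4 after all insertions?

820 hashes to 1; slot 1 is free -> place at 1.
332 hashes to 3; slot 3 is free -> place at 3.
689 hashes to 3; 3 taken -> place at 4.
101 hashes to 3; 3,4 taken -> place at 5.
Table: [., 820, ., 332, 689, 101, .]

689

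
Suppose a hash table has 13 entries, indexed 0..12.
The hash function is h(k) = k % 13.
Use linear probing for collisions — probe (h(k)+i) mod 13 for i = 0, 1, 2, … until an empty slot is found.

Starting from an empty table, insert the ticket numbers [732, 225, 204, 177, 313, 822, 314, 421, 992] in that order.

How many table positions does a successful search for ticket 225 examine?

2

732: h=4 → slot 4
225: h=4, probe 4,5 → slot 5
204: h=9 → slot 9
177: h=8 → slot 8
313: h=1 → slot 1
822: h=3 → slot 3
314: h=2 → slot 2
421: h=5, probe 5,6 → slot 6
992: h=4, probe 4,5,6,7 → slot 7
Table: [∅, 313, 314, 822, 732, 225, 421, 992, 177, 204, ∅, ∅, ∅]
Lookup 225: h=4, probe 4,5 → found at 5.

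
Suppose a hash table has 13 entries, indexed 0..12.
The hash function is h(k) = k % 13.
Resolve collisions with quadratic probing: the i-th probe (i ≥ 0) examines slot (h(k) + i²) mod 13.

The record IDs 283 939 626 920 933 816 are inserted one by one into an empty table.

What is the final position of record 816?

6

Insert 283: h=10, slot 10 empty → index 10.
Insert 939: h=3, slot 3 empty → index 3.
Insert 626: h=2, slot 2 empty → index 2.
Insert 920: h=10, slot 10 occupied → index 11.
Insert 933: h=10, slots 10,11 occupied → index 1.
Insert 816: h=10, slots 10,11,1 occupied → index 6.
Table: [_, 933, 626, 939, _, _, 816, _, _, _, 283, 920, _]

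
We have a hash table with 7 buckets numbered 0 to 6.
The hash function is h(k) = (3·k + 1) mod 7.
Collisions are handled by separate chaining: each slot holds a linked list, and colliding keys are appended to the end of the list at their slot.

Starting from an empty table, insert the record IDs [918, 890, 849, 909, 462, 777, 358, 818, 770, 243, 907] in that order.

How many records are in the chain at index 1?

Insert 918: h=4, bucket 4 empty → new chain.
Insert 890: h=4, bucket 4 nonempty → append to chain.
Insert 849: h=0, bucket 0 empty → new chain.
Insert 909: h=5, bucket 5 empty → new chain.
Insert 462: h=1, bucket 1 empty → new chain.
Insert 777: h=1, bucket 1 nonempty → append to chain.
Insert 358: h=4, bucket 4 nonempty → append to chain.
Insert 818: h=5, bucket 5 nonempty → append to chain.
Insert 770: h=1, bucket 1 nonempty → append to chain.
Insert 243: h=2, bucket 2 empty → new chain.
Insert 907: h=6, bucket 6 empty → new chain.
Final buckets:
0: 849
1: 462 -> 777 -> 770
2: 243
3: —
4: 918 -> 890 -> 358
5: 909 -> 818
6: 907

3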